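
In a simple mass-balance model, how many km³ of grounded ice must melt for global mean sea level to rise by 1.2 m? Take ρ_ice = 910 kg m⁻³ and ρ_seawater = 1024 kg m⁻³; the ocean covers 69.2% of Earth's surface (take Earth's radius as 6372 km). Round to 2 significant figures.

Required water volume = Δh × A = 1.2 m × 3.53×10^14 m² = 4.237×10^14 m³ = 4.237×10^5 km³.
Ice volume = water volume × ρ_w/ρ_ice = 4.237×10^5 × 1024/910 = 4.8×10^5 km³.

≈ 4.8×10^5 km³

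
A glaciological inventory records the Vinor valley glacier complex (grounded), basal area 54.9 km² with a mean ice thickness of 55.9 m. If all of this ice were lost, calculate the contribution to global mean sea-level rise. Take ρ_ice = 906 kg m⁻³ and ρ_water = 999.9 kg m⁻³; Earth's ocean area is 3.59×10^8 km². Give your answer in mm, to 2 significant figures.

≈ 7.7×10^-3 mm

Vinor: ice volume = 54.9 km² × 55.9 m = 3.069 km³; 3.069 × (906/999.9) = 2.781 km³ of water.
Spread over 3.59×10^14 m² of ocean, Δh = 2.781×10^9 / 3.59×10^14 = 7.75×10^-6 m = 7.7×10^-3 mm.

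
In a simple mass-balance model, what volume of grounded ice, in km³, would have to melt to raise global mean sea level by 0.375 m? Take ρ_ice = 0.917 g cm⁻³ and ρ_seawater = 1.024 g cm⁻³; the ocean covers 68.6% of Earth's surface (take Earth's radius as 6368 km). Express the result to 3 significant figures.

≈ 1.46×10^5 km³

Required water volume = Δh × A = 0.375 m × 3.50×10^14 m² = 1.311×10^14 m³ = 1.311×10^5 km³.
Ice volume = water volume × ρ_w/ρ_ice = 1.311×10^5 × 1024/917 = 1.46×10^5 km³.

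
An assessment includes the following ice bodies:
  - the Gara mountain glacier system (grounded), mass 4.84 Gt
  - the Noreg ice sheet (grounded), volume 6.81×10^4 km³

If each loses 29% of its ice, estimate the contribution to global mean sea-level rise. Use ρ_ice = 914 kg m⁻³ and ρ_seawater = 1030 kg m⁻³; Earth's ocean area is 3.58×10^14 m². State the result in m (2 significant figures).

≈ 0.049 m

Gara: 0.29 × 4.84 Gt = 1.404×10^12 kg; dividing by ρ_w = 1030 kg m⁻³ gives 1.363×10^9 m³ of water.
Noreg: 0.29 × 6.81×10^4 km³ × (914/1030) = 1.752×10^4 km³ of water.
Total added water ≈ 1.753×10^13 m³ over 3.58×10^14 m² → Δh = 0.0490 m.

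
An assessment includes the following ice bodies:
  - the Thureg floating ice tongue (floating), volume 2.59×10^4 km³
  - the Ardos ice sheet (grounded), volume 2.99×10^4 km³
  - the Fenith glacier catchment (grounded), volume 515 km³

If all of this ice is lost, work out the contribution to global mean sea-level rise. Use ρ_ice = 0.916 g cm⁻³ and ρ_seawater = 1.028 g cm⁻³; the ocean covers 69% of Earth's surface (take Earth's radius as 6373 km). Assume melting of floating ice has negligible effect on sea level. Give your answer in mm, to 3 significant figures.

≈ 77.0 mm

The Thureg floating ice tongue is floating and already displaces its own weight of water, so its melt adds essentially nothing to sea level.
Ardos: 2.99×10^4 km³ × (916/1028) = 2.664×10^4 km³ of water.
Fenith: 515 km³ × (916/1028) = 458.9 km³ of water.
Total added water ≈ 2.710×10^13 m³ over 3.52×10^14 m² → Δh = 0.0770 m = 77.0 mm.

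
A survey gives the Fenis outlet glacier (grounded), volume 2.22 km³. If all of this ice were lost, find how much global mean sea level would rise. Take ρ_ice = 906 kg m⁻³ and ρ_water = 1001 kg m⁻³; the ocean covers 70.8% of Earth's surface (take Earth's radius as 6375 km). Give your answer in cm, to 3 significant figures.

Fenis: 2.22 km³ × (906/1001) = 2.009 km³ of water.
Spread over 3.62×10^14 m² of ocean, Δh = 2.009×10^9 / 3.62×10^14 = 5.56×10^-6 m = 5.56×10^-4 cm.

≈ 5.56×10^-4 cm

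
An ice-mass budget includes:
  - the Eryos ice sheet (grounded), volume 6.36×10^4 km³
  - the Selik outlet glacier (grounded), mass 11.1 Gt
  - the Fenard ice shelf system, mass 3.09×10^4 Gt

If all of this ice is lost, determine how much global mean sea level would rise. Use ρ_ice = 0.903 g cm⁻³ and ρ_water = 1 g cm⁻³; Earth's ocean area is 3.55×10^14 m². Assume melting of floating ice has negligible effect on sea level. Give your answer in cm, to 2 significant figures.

Eryos: 6.36×10^4 km³ × (903/1000) = 5.743×10^4 km³ of water.
Selik: 11.1 Gt = 1.110×10^13 kg; dividing by ρ_w = 1 g cm⁻³ = 1000 kg m⁻³ gives 1.110×10^10 m³ of water.
The Fenard ice shelf system is floating and already displaces its own weight of water, so its melt adds essentially nothing to sea level.
Total added water ≈ 5.744×10^13 m³ over 3.55×10^14 m² → Δh = 0.162 m = 16 cm.

≈ 16 cm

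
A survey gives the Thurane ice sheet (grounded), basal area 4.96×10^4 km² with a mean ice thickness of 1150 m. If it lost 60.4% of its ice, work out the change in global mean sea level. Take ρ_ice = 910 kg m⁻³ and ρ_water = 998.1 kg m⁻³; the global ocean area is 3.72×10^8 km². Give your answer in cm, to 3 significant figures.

Thurane: ice volume = 4.96×10^4 km² × 1150 m = 5.704×10^4 km³; 0.604 × 5.704×10^4 × (910/998.1) = 3.141×10^4 km³ of water.
Spread over 3.72×10^14 m² of ocean, Δh = 3.141×10^13 / 3.72×10^14 = 0.0844 m = 8.44 cm.

≈ 8.44 cm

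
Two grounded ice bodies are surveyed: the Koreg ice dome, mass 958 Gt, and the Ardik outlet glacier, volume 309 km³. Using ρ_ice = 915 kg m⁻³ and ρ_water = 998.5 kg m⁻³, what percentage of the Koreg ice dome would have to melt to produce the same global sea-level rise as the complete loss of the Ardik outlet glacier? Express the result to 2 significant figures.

≈ 30 %

Equal sea-level rise means equal mass of meltwater, i.e. equal mass of ice lost.
Ice mass of Ardik: 2.827×10^14 kg; ice mass of Koreg: 9.580×10^14 kg.
Fraction required = 2.827×10^14 / 9.580×10^14 = 0.295 → 30 %.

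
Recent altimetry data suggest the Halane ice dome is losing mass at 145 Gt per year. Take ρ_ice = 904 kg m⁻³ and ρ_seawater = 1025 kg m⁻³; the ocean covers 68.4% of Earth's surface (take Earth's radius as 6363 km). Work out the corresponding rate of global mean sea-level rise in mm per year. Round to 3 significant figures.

≈ 0.406 mm/yr

ρ_w = 1025 kg m⁻³. Annual water volume added = 145 Gt / ρ_w = 1.450×10^14 kg / 1025 kg m⁻³ = 1.415×10^11 m³.
Δh per year = 1.415×10^11 / 3.48×10^14 = 4.06×10^-4 m = 0.406 mm.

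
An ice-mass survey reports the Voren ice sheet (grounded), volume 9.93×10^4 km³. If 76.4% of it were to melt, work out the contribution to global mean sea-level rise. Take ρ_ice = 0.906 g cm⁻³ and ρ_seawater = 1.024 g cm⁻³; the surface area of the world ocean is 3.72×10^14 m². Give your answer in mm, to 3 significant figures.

Voren: 0.764 × 9.93×10^4 km³ × (906/1024) = 6.712×10^4 km³ of water.
Spread over 3.72×10^14 m² of ocean, Δh = 6.712×10^13 / 3.72×10^14 = 0.180 m = 180 mm.

≈ 180 mm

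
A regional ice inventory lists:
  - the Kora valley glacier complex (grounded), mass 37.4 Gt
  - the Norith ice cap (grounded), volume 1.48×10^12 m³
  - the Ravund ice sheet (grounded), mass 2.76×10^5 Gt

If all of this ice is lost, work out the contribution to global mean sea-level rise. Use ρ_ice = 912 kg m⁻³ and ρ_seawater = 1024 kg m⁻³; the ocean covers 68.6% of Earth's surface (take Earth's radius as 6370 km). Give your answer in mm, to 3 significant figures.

Kora: 37.4 Gt = 3.740×10^13 kg; dividing by ρ_w = 1024 kg m⁻³ gives 3.652×10^10 m³ of water.
Norith: 1.48×10^12 m³ × (912/1024) = 1.318×10^12 m³ of water.
Ravund: 2.76×10^5 Gt = 2.760×10^17 kg; dividing by ρ_w = 1024 kg m⁻³ gives 2.695×10^14 m³ of water.
Total added water ≈ 2.709×10^14 m³ over 3.50×10^14 m² → Δh = 0.774 m = 774 mm.

≈ 774 mm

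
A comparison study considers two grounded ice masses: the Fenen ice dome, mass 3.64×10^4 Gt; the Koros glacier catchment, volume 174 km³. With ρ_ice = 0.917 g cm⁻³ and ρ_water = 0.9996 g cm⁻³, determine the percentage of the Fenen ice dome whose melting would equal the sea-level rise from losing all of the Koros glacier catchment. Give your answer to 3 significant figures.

Equal sea-level rise means equal mass of meltwater, i.e. equal mass of ice lost.
Ice mass of Koros: 1.596×10^14 kg; ice mass of Fenen: 3.640×10^16 kg.
Fraction required = 1.596×10^14 / 3.640×10^16 = 4.38×10^-3 → 0.438 %.

≈ 0.438 %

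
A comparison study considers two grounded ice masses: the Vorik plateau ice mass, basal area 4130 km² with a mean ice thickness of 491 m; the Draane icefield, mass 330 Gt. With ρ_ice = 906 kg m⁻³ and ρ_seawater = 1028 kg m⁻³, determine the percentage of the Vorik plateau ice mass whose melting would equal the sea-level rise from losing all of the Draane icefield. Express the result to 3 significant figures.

≈ 18.0 %

Equal sea-level rise means equal mass of meltwater, i.e. equal mass of ice lost.
Ice mass of Draane: 3.300×10^14 kg; ice mass of Vorik: 1.837×10^15 kg.
Fraction required = 3.300×10^14 / 1.837×10^15 = 0.180 → 18.0 %.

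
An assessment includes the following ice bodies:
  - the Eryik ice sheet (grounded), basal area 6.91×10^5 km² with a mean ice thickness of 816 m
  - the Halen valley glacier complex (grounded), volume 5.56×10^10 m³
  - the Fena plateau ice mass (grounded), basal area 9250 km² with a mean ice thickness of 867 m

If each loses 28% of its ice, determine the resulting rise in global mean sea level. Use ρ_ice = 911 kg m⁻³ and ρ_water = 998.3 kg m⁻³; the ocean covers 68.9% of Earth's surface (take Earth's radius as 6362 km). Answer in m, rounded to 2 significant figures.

Eryik: ice volume = 6.91×10^5 km² × 816 m = 5.639×10^5 km³; 0.28 × 5.639×10^5 × (911/998.3) = 1.441×10^5 km³ of water.
Halen: 0.28 × 5.56×10^10 m³ × (911/998.3) = 1.421×10^10 m³ of water.
Fena: ice volume = 9250 km² × 867 m = 8020 km³; 0.28 × 8020 × (911/998.3) = 2049 km³ of water.
Total added water ≈ 1.461×10^14 m³ over 3.50×10^14 m² → Δh = 0.417 m.

≈ 0.42 m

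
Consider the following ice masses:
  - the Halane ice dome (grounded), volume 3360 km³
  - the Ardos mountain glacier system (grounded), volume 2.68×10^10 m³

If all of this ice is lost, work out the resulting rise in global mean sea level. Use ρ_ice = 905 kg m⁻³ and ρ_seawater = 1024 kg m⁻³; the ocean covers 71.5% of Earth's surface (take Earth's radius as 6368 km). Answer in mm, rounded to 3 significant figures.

Halane: 3360 km³ × (905/1024) = 2970 km³ of water.
Ardos: 2.68×10^10 m³ × (905/1024) = 2.369×10^10 m³ of water.
Total added water ≈ 2.993×10^12 m³ over 3.64×10^14 m² → Δh = 8.22×10^-3 m = 8.22 mm.

≈ 8.22 mm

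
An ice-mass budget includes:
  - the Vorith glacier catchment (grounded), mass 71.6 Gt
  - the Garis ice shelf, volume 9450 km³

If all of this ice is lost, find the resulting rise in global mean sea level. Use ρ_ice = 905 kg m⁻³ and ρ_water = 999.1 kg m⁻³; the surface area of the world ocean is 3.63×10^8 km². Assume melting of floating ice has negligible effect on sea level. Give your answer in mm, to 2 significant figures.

≈ 0.20 mm

Vorith: 71.6 Gt = 7.160×10^13 kg; dividing by ρ_w = 999.1 kg m⁻³ gives 7.166×10^10 m³ of water.
The Garis ice shelf is floating and already displaces its own weight of water, so its melt adds essentially nothing to sea level.
Total added water ≈ 7.166×10^10 m³ over 3.63×10^14 m² → Δh = 1.97×10^-4 m = 0.20 mm.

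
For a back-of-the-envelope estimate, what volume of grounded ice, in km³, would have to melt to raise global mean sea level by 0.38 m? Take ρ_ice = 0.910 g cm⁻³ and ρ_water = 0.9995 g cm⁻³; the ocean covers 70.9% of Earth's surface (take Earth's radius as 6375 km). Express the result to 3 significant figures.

Required water volume = Δh × A = 0.38 m × 3.62×10^14 m² = 1.376×10^14 m³ = 1.376×10^5 km³.
Ice volume = water volume × ρ_w/ρ_ice = 1.376×10^5 × 999.5/910 = 1.51×10^5 km³.

≈ 1.51×10^5 km³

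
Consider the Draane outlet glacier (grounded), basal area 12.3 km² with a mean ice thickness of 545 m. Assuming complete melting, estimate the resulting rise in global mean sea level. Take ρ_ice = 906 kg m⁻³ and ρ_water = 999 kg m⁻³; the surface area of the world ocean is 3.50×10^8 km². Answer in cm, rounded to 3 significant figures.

Draane: ice volume = 12.3 km² × 545 m = 6.704 km³; 6.704 × (906/999) = 6.079 km³ of water.
Spread over 3.50×10^14 m² of ocean, Δh = 6.079×10^9 / 3.50×10^14 = 1.74×10^-5 m = 1.74×10^-3 cm.

≈ 1.74×10^-3 cm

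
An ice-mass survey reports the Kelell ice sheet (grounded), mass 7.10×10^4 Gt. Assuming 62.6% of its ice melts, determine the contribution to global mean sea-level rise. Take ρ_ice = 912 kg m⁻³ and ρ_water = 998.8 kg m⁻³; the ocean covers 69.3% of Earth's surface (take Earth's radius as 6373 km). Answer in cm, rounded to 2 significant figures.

Kelell: 0.626 × 7.10×10^4 Gt = 4.445×10^16 kg; dividing by ρ_w = 998.8 kg m⁻³ gives 4.450×10^13 m³ of water.
Spread over 3.54×10^14 m² of ocean, Δh = 4.450×10^13 / 3.54×10^14 = 0.126 m = 13 cm.

≈ 13 cm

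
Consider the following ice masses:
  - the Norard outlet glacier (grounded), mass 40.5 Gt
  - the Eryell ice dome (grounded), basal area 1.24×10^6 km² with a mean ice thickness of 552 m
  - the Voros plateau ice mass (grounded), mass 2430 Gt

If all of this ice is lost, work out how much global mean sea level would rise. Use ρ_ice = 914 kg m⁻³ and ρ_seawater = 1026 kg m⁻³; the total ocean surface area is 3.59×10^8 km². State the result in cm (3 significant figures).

Norard: 40.5 Gt = 4.050×10^13 kg; dividing by ρ_w = 1026 kg m⁻³ gives 3.947×10^10 m³ of water.
Eryell: ice volume = 1.24×10^6 km² × 552 m = 6.845×10^5 km³; 6.845×10^5 × (914/1026) = 6.098×10^5 km³ of water.
Voros: 2430 Gt = 2.430×10^15 kg; dividing by ρ_w = 1026 kg m⁻³ gives 2.368×10^12 m³ of water.
Total added water ≈ 6.122×10^14 m³ over 3.59×10^14 m² → Δh = 1.71 m = 171 cm.

≈ 171 cm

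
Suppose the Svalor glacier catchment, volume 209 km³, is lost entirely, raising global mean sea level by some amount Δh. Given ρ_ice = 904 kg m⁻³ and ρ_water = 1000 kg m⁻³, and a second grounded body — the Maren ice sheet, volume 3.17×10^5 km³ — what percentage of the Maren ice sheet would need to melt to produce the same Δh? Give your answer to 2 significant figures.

Equal sea-level rise means equal mass of meltwater, i.e. equal mass of ice lost.
Ice mass of Svalor: 1.889×10^14 kg; ice mass of Maren: 2.866×10^17 kg.
Fraction required = 1.889×10^14 / 2.866×10^17 = 6.59×10^-4 → 0.066 %.

≈ 0.066 %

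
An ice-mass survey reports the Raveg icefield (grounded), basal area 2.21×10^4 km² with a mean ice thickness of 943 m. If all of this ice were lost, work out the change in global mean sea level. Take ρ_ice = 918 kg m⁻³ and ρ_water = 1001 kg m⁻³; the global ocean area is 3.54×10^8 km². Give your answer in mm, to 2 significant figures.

≈ 54 mm

Raveg: ice volume = 2.21×10^4 km² × 943 m = 2.084×10^4 km³; 2.084×10^4 × (918/1001) = 1.911×10^4 km³ of water.
Spread over 3.54×10^14 m² of ocean, Δh = 1.911×10^13 / 3.54×10^14 = 0.0540 m = 54 mm.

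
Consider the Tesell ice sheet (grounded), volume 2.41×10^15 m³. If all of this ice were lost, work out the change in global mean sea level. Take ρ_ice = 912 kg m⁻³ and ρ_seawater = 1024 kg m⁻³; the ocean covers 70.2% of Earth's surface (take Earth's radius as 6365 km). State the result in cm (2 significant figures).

≈ 600 cm

Tesell: 2.41×10^15 m³ × (912/1024) = 2.146×10^15 m³ of water.
Spread over 3.57×10^14 m² of ocean, Δh = 2.146×10^15 / 3.57×10^14 = 6.01 m = 600 cm.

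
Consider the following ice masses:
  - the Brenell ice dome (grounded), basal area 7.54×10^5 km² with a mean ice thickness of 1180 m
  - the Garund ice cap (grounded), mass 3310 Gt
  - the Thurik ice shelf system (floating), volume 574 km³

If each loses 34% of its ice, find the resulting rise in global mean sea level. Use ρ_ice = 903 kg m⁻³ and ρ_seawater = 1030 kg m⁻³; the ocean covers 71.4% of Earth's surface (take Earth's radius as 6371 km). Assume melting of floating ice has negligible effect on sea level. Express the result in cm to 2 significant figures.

≈ 73 cm

Brenell: ice volume = 7.54×10^5 km² × 1180 m = 8.897×10^5 km³; 0.34 × 8.897×10^5 × (903/1030) = 2.652×10^5 km³ of water.
Garund: 0.34 × 3310 Gt = 1.125×10^15 kg; dividing by ρ_w = 1030 kg m⁻³ gives 1.093×10^12 m³ of water.
The Thurik ice shelf system is floating and already displaces its own weight of water, so its melt adds essentially nothing to sea level.
Total added water ≈ 2.663×10^14 m³ over 3.64×10^14 m² → Δh = 0.731 m = 73 cm.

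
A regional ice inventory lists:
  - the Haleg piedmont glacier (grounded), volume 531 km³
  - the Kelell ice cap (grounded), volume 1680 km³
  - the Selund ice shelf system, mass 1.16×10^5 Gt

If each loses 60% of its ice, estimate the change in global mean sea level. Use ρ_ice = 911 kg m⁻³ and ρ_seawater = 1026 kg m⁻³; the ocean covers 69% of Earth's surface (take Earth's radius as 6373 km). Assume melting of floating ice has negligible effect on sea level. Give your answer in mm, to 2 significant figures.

Haleg: 0.6 × 531 km³ × (911/1026) = 282.9 km³ of water.
Kelell: 0.6 × 1680 km³ × (911/1026) = 895.0 km³ of water.
The Selund ice shelf system is floating and already displaces its own weight of water, so its melt adds essentially nothing to sea level.
Total added water ≈ 1.178×10^12 m³ over 3.52×10^14 m² → Δh = 3.34×10^-3 m = 3.3 mm.

≈ 3.3 mm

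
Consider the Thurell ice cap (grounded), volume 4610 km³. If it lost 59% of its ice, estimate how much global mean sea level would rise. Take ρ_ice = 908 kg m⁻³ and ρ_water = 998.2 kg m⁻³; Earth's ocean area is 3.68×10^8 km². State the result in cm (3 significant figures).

≈ 0.672 cm

Thurell: 0.59 × 4610 km³ × (908/998.2) = 2474 km³ of water.
Spread over 3.68×10^14 m² of ocean, Δh = 2.474×10^12 / 3.68×10^14 = 6.72×10^-3 m = 0.672 cm.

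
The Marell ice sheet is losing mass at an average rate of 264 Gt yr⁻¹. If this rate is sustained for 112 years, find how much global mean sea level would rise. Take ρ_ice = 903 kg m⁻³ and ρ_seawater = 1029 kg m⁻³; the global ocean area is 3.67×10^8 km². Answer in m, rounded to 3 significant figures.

≈ 0.0783 m

Total mass lost = 264 Gt/yr × 112 yr = 2.957×10^4 Gt = 2.957×10^16 kg.
ρ_w = 1029 kg m⁻³, so water volume = 2.957×10^16 / 1029 = 2.873×10^13 m³.
Δh = 2.873×10^13 / 3.67×10^14 = 0.0783 m.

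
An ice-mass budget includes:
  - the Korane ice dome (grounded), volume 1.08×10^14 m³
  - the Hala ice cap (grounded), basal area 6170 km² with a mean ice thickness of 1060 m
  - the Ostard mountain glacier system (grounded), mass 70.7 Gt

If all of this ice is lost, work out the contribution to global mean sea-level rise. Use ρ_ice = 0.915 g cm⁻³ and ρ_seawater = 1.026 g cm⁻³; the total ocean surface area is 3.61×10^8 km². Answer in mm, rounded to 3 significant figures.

Korane: 1.08×10^14 m³ × (915/1026) = 9.632×10^13 m³ of water.
Hala: ice volume = 6170 km² × 1060 m = 6540 km³; 6540 × (915/1026) = 5833 km³ of water.
Ostard: 70.7 Gt = 7.070×10^13 kg; dividing by ρ_w = 1.026 g cm⁻³ = 1026 kg m⁻³ gives 6.891×10^10 m³ of water.
Total added water ≈ 1.022×10^14 m³ over 3.61×10^14 m² → Δh = 0.283 m = 283 mm.

≈ 283 mm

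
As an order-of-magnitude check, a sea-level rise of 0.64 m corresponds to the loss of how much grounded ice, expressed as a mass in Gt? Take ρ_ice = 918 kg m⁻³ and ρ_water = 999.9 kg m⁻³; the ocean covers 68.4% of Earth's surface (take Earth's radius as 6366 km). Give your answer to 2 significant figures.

Required water volume = Δh × A = 0.64 m × 3.48×10^14 m² = 2.229×10^14 m³.
ρ_w = 999.9 kg m⁻³, so the mass of water = 2.229×10^14 m³ × 999.9 kg m⁻³ = 2.229×10^17 kg = 2.2×10^5 Gt (and the same mass of ice, by conservation).

≈ 2.2×10^5 Gt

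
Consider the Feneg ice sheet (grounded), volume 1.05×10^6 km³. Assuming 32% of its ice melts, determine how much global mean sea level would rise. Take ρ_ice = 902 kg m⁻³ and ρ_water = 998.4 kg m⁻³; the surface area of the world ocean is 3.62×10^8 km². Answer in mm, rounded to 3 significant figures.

≈ 839 mm

Feneg: 0.32 × 1.05×10^6 km³ × (902/998.4) = 3.036×10^5 km³ of water.
Spread over 3.62×10^14 m² of ocean, Δh = 3.036×10^14 / 3.62×10^14 = 0.839 m = 839 mm.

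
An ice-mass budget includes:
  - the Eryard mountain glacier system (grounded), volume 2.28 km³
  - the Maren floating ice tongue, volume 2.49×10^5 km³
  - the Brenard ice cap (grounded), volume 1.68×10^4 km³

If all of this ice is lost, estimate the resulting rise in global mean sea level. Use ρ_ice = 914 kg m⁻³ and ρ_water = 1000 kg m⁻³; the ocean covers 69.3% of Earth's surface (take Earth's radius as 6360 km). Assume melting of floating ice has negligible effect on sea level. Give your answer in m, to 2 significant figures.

≈ 0.044 m

Eryard: 2.28 km³ × (914/1000) = 2.084 km³ of water.
The Maren floating ice tongue is floating and already displaces its own weight of water, so its melt adds essentially nothing to sea level.
Brenard: 1.68×10^4 km³ × (914/1000) = 1.536×10^4 km³ of water.
Total added water ≈ 1.536×10^13 m³ over 3.52×10^14 m² → Δh = 0.0436 m.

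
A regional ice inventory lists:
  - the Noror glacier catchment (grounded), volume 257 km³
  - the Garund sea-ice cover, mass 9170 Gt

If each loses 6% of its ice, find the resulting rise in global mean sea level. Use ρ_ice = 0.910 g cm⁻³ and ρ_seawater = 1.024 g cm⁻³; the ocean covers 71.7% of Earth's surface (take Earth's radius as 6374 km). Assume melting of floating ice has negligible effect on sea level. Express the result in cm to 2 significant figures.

≈ 3.7×10^-3 cm

Noror: 0.06 × 257 km³ × (910/1024) = 13.70 km³ of water.
The Garund sea-ice cover is floating and already displaces its own weight of water, so its melt adds essentially nothing to sea level.
Total added water ≈ 1.370×10^10 m³ over 3.66×10^14 m² → Δh = 3.74×10^-5 m = 3.7×10^-3 cm.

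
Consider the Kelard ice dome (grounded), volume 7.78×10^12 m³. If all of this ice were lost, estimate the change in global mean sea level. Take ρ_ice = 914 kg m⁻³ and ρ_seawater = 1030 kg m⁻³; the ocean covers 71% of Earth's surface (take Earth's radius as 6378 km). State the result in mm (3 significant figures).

Kelard: 7.78×10^12 m³ × (914/1030) = 6.904×10^12 m³ of water.
Spread over 3.63×10^14 m² of ocean, Δh = 6.904×10^12 / 3.63×10^14 = 0.0190 m = 19.0 mm.

≈ 19.0 mm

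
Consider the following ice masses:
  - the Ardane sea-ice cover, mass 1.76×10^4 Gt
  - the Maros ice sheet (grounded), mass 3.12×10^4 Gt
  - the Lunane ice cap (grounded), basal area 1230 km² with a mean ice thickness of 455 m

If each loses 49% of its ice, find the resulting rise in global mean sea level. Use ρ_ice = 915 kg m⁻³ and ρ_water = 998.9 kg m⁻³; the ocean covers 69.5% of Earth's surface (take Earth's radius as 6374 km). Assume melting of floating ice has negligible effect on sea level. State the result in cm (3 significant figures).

The Ardane sea-ice cover is floating and already displaces its own weight of water, so its melt adds essentially nothing to sea level.
Maros: 0.49 × 3.12×10^4 Gt = 1.529×10^16 kg; dividing by ρ_w = 998.9 kg m⁻³ gives 1.530×10^13 m³ of water.
Lunane: ice volume = 1230 km² × 455 m = 559.6 km³; 0.49 × 559.6 × (915/998.9) = 251.2 km³ of water.
Total added water ≈ 1.556×10^13 m³ over 3.55×10^14 m² → Δh = 0.0438 m = 4.38 cm.

≈ 4.38 cm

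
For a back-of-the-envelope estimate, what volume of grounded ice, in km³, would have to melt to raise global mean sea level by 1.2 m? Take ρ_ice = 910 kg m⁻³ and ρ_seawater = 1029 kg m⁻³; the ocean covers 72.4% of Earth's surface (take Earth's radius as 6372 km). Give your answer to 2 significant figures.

≈ 5.0×10^5 km³

Required water volume = Δh × A = 1.2 m × 3.69×10^14 m² = 4.433×10^14 m³ = 4.433×10^5 km³.
Ice volume = water volume × ρ_w/ρ_ice = 4.433×10^5 × 1029/910 = 5.0×10^5 km³.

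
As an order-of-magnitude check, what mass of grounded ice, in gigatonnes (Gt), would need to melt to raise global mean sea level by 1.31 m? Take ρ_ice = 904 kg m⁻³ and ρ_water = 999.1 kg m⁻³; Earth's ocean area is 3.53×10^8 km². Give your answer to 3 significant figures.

Required water volume = Δh × A = 1.31 m × 3.53×10^14 m² = 4.624×10^14 m³.
ρ_w = 999.1 kg m⁻³, so the mass of water = 4.624×10^14 m³ × 999.1 kg m⁻³ = 4.620×10^17 kg = 4.62×10^5 Gt (and the same mass of ice, by conservation).

≈ 4.62×10^5 Gt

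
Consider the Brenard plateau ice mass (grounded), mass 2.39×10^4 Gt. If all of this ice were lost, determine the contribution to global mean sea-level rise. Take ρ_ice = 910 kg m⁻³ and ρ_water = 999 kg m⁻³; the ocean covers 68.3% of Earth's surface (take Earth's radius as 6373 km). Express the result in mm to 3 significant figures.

≈ 68.6 mm

Brenard: 2.39×10^4 Gt = 2.390×10^16 kg; dividing by ρ_w = 999 kg m⁻³ gives 2.392×10^13 m³ of water.
Spread over 3.49×10^14 m² of ocean, Δh = 2.392×10^13 / 3.49×10^14 = 0.0686 m = 68.6 mm.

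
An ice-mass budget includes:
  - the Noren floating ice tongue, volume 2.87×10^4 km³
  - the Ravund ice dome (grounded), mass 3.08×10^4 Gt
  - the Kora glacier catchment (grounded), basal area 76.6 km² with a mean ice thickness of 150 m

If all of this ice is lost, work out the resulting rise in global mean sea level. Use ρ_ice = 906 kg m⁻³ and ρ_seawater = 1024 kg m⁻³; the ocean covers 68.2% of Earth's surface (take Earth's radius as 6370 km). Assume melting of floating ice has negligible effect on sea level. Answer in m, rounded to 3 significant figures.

The Noren floating ice tongue is floating and already displaces its own weight of water, so its melt adds essentially nothing to sea level.
Ravund: 3.08×10^4 Gt = 3.080×10^16 kg; dividing by ρ_w = 1024 kg m⁻³ gives 3.008×10^13 m³ of water.
Kora: ice volume = 76.6 km² × 150 m = 11.49 km³; 11.49 × (906/1024) = 10.17 km³ of water.
Total added water ≈ 3.009×10^13 m³ over 3.48×10^14 m² → Δh = 0.0865 m.

≈ 0.0865 m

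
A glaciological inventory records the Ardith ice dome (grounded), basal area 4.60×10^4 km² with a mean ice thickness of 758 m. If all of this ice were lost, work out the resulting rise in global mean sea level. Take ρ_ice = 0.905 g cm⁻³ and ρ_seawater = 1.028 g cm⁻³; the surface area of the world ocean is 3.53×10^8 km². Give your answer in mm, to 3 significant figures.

Ardith: ice volume = 4.60×10^4 km² × 758 m = 3.487×10^4 km³; 3.487×10^4 × (905/1028) = 3.070×10^4 km³ of water.
Spread over 3.53×10^14 m² of ocean, Δh = 3.070×10^13 / 3.53×10^14 = 0.0870 m = 87.0 mm.

≈ 87.0 mm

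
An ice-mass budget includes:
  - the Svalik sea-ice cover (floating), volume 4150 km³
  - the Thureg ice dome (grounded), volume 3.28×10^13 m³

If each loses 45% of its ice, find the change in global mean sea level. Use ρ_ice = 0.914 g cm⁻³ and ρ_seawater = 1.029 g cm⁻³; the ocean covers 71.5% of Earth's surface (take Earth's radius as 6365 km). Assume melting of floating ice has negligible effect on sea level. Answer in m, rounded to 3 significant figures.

The Svalik sea-ice cover is floating and already displaces its own weight of water, so its melt adds essentially nothing to sea level.
Thureg: 0.45 × 3.28×10^13 m³ × (914/1029) = 1.311×10^13 m³ of water.
Total added water ≈ 1.311×10^13 m³ over 3.64×10^14 m² → Δh = 0.0360 m.

≈ 0.0360 m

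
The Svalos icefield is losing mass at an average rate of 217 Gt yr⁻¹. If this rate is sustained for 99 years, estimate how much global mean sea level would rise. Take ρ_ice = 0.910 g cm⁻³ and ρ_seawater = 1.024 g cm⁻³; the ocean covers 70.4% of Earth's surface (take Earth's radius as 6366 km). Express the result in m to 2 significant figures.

≈ 0.059 m

Total mass lost = 217 Gt/yr × 99 yr = 2.148×10^4 Gt = 2.148×10^16 kg.
ρ_w = 1.024 g cm⁻³ = 1024 kg m⁻³, so water volume = 2.148×10^16 / 1024 = 2.098×10^13 m³.
Δh = 2.098×10^13 / 3.59×10^14 = 0.0585 m.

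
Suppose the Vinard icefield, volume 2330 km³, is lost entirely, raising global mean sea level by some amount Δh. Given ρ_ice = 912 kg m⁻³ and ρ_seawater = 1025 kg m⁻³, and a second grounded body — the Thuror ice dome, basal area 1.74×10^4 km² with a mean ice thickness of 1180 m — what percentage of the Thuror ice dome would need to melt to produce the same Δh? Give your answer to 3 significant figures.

Equal sea-level rise means equal mass of meltwater, i.e. equal mass of ice lost.
Ice mass of Vinard: 2.125×10^15 kg; ice mass of Thuror: 1.873×10^16 kg.
Fraction required = 2.125×10^15 / 1.873×10^16 = 0.113 → 11.3 %.

≈ 11.3 %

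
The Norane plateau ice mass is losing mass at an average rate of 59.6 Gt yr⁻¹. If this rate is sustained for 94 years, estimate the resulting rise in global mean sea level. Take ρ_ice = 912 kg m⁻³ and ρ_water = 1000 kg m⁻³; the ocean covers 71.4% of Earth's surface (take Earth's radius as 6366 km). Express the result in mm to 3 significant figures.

≈ 15.4 mm

Total mass lost = 59.6 Gt/yr × 94 yr = 5602 Gt = 5.602×10^15 kg.
ρ_w = 1000 kg m⁻³, so water volume = 5.602×10^15 / 1000 = 5.602×10^12 m³.
Δh = 5.602×10^12 / 3.64×10^14 = 0.0154 m = 15.4 mm.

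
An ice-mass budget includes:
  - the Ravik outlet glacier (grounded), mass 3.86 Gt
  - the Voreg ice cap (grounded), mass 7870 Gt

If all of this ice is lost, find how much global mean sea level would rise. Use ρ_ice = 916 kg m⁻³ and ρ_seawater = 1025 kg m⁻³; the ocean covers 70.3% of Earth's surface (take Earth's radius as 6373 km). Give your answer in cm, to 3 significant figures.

≈ 2.14 cm

Ravik: 3.86 Gt = 3.860×10^12 kg; dividing by ρ_w = 1025 kg m⁻³ gives 3.766×10^9 m³ of water.
Voreg: 7870 Gt = 7.870×10^15 kg; dividing by ρ_w = 1025 kg m⁻³ gives 7.678×10^12 m³ of water.
Total added water ≈ 7.682×10^12 m³ over 3.59×10^14 m² → Δh = 0.0214 m = 2.14 cm.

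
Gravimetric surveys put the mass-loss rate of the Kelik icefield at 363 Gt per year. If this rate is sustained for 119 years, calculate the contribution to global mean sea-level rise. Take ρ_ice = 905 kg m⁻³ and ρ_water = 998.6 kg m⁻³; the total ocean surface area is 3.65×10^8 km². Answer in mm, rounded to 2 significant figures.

Total mass lost = 363 Gt/yr × 119 yr = 4.320×10^4 Gt = 4.320×10^16 kg.
ρ_w = 998.6 kg m⁻³, so water volume = 4.320×10^16 / 998.6 = 4.326×10^13 m³.
Δh = 4.326×10^13 / 3.65×10^14 = 0.119 m = 120 mm.

≈ 120 mm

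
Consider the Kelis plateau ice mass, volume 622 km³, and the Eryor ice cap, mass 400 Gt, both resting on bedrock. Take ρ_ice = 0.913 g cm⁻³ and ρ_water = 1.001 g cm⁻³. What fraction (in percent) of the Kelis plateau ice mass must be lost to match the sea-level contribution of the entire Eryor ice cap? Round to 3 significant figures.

≈ 70.4 %

Equal sea-level rise means equal mass of meltwater, i.e. equal mass of ice lost.
Ice mass of Eryor: 4.000×10^14 kg; ice mass of Kelis: 5.679×10^14 kg.
Fraction required = 4.000×10^14 / 5.679×10^14 = 0.704 → 70.4 %.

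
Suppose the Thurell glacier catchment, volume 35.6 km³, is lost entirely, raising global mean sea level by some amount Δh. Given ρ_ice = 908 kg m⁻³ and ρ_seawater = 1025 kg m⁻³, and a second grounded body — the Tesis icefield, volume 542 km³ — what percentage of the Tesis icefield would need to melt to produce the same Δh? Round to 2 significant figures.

Equal sea-level rise means equal mass of meltwater, i.e. equal mass of ice lost.
Ice mass of Thurell: 3.232×10^13 kg; ice mass of Tesis: 4.921×10^14 kg.
Fraction required = 3.232×10^13 / 4.921×10^14 = 0.0657 → 6.6 %.

≈ 6.6 %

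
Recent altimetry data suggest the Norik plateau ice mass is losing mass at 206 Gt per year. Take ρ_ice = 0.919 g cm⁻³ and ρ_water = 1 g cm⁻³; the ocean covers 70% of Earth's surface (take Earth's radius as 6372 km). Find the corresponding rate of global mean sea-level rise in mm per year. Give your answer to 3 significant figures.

ρ_w = 1 g cm⁻³ = 1000 kg m⁻³. Annual water volume added = 206 Gt / ρ_w = 2.060×10^14 kg / 1000 kg m⁻³ = 2.060×10^11 m³.
Δh per year = 2.060×10^11 / 3.57×10^14 = 5.77×10^-4 m = 0.577 mm.

≈ 0.577 mm/yr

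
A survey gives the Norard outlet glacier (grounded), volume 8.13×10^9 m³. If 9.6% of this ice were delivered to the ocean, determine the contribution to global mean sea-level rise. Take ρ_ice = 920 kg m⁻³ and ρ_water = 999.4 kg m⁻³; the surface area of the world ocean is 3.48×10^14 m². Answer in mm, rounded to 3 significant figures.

Norard: 0.096 × 8.13×10^9 m³ × (920/999.4) = 7.185×10^8 m³ of water.
Spread over 3.48×10^14 m² of ocean, Δh = 7.185×10^8 / 3.48×10^14 = 2.06×10^-6 m = 2.06×10^-3 mm.

≈ 2.06×10^-3 mm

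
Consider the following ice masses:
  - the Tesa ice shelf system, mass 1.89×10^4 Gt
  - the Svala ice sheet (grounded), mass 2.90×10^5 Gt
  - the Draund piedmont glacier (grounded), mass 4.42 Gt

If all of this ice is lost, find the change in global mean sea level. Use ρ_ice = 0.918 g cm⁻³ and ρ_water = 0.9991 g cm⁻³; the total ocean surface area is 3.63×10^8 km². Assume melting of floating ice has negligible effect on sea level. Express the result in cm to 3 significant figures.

The Tesa ice shelf system is floating and already displaces its own weight of water, so its melt adds essentially nothing to sea level.
Svala: 2.90×10^5 Gt = 2.900×10^17 kg; dividing by ρ_w = 0.9991 g cm⁻³ = 999.1 kg m⁻³ gives 2.903×10^14 m³ of water.
Draund: 4.42 Gt = 4.420×10^12 kg; dividing by ρ_w = 999.1 kg m⁻³ gives 4.424×10^9 m³ of water.
Total added water ≈ 2.903×10^14 m³ over 3.63×10^14 m² → Δh = 0.800 m = 80.0 cm.

≈ 80.0 cm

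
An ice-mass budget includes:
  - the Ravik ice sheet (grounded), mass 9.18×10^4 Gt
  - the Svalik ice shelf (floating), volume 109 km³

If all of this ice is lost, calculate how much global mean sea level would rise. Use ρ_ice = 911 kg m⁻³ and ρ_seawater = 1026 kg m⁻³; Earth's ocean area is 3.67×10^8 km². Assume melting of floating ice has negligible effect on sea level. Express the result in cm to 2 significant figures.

≈ 24 cm

Ravik: 9.18×10^4 Gt = 9.180×10^16 kg; dividing by ρ_w = 1026 kg m⁻³ gives 8.947×10^13 m³ of water.
The Svalik ice shelf is floating and already displaces its own weight of water, so its melt adds essentially nothing to sea level.
Total added water ≈ 8.947×10^13 m³ over 3.67×10^14 m² → Δh = 0.244 m = 24 cm.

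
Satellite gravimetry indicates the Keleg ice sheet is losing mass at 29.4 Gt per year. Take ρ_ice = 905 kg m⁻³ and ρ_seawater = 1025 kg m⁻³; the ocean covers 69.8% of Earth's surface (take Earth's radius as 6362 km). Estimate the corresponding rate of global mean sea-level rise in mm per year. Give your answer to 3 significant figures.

≈ 0.0808 mm/yr

ρ_w = 1025 kg m⁻³. Annual water volume added = 29.4 Gt / ρ_w = 2.940×10^13 kg / 1025 kg m⁻³ = 2.868×10^10 m³.
Δh per year = 2.868×10^10 / 3.55×10^14 = 8.08×10^-5 m = 0.0808 mm.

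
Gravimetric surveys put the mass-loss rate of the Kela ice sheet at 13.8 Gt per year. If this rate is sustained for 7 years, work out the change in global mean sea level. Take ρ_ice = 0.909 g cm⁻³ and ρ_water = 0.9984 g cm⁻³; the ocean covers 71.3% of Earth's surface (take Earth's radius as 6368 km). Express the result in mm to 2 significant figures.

≈ 0.27 mm

Total mass lost = 13.8 Gt/yr × 7 yr = 96.60 Gt = 9.660×10^13 kg.
ρ_w = 0.9984 g cm⁻³ = 998.4 kg m⁻³, so water volume = 9.660×10^13 / 998.4 = 9.675×10^10 m³.
Δh = 9.675×10^10 / 3.63×10^14 = 2.66×10^-4 m = 0.27 mm.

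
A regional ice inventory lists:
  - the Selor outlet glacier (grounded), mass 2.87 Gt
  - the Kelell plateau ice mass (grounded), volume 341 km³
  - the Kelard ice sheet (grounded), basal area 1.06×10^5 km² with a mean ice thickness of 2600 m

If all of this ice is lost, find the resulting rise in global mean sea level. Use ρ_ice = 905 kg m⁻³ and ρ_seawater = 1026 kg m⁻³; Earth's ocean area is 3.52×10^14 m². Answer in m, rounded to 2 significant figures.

≈ 0.69 m

Selor: 2.87 Gt = 2.870×10^12 kg; dividing by ρ_w = 1026 kg m⁻³ gives 2.797×10^9 m³ of water.
Kelell: 341 km³ × (905/1026) = 300.8 km³ of water.
Kelard: ice volume = 1.06×10^5 km² × 2600 m = 2.756×10^5 km³; 2.756×10^5 × (905/1026) = 2.431×10^5 km³ of water.
Total added water ≈ 2.434×10^14 m³ over 3.52×10^14 m² → Δh = 0.691 m.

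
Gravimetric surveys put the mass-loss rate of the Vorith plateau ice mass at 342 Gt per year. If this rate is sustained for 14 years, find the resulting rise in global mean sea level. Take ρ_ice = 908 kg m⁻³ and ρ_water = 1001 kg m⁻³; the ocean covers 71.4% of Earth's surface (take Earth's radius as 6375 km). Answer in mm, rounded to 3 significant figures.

≈ 13.1 mm

Total mass lost = 342 Gt/yr × 14 yr = 4788 Gt = 4.788×10^15 kg.
ρ_w = 1001 kg m⁻³, so water volume = 4.788×10^15 / 1001 = 4.783×10^12 m³.
Δh = 4.783×10^12 / 3.65×10^14 = 0.0131 m = 13.1 mm.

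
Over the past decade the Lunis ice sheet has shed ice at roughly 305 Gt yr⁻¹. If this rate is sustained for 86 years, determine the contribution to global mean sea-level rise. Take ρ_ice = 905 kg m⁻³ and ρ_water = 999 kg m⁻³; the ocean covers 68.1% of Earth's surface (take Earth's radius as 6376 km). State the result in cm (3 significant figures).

≈ 7.55 cm

Total mass lost = 305 Gt/yr × 86 yr = 2.623×10^4 Gt = 2.623×10^16 kg.
ρ_w = 999 kg m⁻³, so water volume = 2.623×10^16 / 999 = 2.626×10^13 m³.
Δh = 2.626×10^13 / 3.48×10^14 = 0.0755 m = 7.55 cm.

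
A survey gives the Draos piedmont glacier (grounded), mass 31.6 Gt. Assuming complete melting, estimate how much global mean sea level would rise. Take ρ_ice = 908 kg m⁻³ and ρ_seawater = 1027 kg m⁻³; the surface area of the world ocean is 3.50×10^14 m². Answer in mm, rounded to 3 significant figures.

Draos: 31.6 Gt = 3.160×10^13 kg; dividing by ρ_w = 1027 kg m⁻³ gives 3.077×10^10 m³ of water.
Spread over 3.50×10^14 m² of ocean, Δh = 3.077×10^10 / 3.50×10^14 = 8.79×10^-5 m = 0.0879 mm.

≈ 0.0879 mm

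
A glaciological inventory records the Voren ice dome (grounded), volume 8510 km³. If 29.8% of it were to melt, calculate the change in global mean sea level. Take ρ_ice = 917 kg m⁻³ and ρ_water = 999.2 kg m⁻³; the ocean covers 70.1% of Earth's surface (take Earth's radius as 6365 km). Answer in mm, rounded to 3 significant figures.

≈ 6.52 mm

Voren: 0.298 × 8510 km³ × (917/999.2) = 2327 km³ of water.
Spread over 3.57×10^14 m² of ocean, Δh = 2.327×10^12 / 3.57×10^14 = 6.52×10^-3 m = 6.52 mm.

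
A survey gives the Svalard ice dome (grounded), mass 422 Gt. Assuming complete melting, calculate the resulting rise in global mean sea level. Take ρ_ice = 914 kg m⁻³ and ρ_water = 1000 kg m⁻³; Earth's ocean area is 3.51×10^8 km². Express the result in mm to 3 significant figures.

≈ 1.20 mm

Svalard: 422 Gt = 4.220×10^14 kg; dividing by ρ_w = 1000 kg m⁻³ gives 4.220×10^11 m³ of water.
Spread over 3.51×10^14 m² of ocean, Δh = 4.220×10^11 / 3.51×10^14 = 1.20×10^-3 m = 1.20 mm.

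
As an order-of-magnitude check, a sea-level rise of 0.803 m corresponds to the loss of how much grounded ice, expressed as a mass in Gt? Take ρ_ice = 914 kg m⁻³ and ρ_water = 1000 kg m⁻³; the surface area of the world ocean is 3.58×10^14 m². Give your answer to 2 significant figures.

≈ 2.9×10^5 Gt

Required water volume = Δh × A = 0.803 m × 3.58×10^14 m² = 2.875×10^14 m³.
ρ_w = 1000 kg m⁻³, so the mass of water = 2.875×10^14 m³ × 1000 kg m⁻³ = 2.875×10^17 kg = 2.9×10^5 Gt (and the same mass of ice, by conservation).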